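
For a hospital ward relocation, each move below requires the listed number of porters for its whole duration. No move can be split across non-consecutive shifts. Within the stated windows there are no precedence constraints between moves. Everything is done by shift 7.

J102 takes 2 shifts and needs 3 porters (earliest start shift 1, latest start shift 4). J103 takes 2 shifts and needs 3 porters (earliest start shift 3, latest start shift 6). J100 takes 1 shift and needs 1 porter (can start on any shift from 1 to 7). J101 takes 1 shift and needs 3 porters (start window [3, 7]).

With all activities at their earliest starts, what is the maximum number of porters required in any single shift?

Early-start schedule: J102@1, J103@3, J100@1, J101@3.
Load per shift: shift 1: 4, shift 2: 3, shift 3: 6, shift 4: 3, shift 5: 0, shift 6: 0, shift 7: 0.
Peak is 6.

6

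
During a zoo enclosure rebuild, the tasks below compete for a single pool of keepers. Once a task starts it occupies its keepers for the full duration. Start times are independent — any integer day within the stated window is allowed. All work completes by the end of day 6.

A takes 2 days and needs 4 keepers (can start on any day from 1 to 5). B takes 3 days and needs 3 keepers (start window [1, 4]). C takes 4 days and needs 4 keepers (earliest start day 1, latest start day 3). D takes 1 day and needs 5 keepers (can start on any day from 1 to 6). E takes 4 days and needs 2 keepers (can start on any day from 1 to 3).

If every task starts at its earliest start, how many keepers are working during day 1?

18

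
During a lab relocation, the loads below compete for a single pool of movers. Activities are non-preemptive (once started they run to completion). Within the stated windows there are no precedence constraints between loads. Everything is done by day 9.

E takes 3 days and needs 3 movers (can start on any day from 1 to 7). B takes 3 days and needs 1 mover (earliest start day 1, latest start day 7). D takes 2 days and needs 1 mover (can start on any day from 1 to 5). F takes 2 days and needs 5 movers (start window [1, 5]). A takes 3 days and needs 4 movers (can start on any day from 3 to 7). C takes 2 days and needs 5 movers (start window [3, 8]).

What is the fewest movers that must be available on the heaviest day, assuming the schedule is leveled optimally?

7

Early-start (E@1, B@1, D@1, F@1, A@3, C@3) gives peak 13: d1:10  d2:10  d3:13  d4:9  d5:4  d6:0  d7:0  d8:0  d9:0.
Shift E→3, A→4, C→7.
Schedule E@3, B@1, D@1, F@1, A@4, C@7: d1:7  d2:7  d3:4  d4:7  d5:7  d6:4  d7:5  d8:5  d9:0 — peak 7.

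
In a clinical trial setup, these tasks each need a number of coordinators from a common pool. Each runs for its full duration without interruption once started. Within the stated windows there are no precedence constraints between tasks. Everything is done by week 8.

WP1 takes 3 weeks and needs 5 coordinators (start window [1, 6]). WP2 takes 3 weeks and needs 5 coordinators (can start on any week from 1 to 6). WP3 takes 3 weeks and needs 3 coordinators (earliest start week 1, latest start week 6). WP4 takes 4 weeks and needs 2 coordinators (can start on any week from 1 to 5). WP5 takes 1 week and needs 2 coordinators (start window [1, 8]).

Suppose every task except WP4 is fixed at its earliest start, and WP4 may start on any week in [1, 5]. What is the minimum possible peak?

15

WP4@1: w1:17  w2:15  w3:15  w4:2  w5:0  w6:0  w7:0  w8:0 → peak 17
WP4@2: w1:15  w2:15  w3:15  w4:2  w5:2  w6:0  w7:0  w8:0 → peak 15
WP4@3: w1:15  w2:13  w3:15  w4:2  w5:2  w6:2  w7:0  w8:0 → peak 15
WP4@4: w1:15  w2:13  w3:13  w4:2  w5:2  w6:2  w7:2  w8:0 → peak 15
WP4@5: w1:15  w2:13  w3:13  w4:0  w5:2  w6:2  w7:2  w8:2 → peak 15
Best is WP4@2, peak 15.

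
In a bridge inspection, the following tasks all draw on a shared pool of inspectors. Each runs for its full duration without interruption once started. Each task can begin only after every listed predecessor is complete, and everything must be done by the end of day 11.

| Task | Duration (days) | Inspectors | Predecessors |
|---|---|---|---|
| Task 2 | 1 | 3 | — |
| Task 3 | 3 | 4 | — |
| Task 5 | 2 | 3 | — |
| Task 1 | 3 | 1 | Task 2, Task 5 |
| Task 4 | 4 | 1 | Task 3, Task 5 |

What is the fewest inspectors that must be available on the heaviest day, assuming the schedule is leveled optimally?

4

Early-start (Task 2@1, Task 3@1, Task 5@1, Task 1@3, Task 4@4) gives peak 10: d1:10  d2:7  d3:5  d4:2  d5:2  d6:1  d7:1  d8:0  d9:0  d10:0  d11:0.
Shift Task 3→2, Task 5→5, Task 1→7, Task 4→7.
Schedule Task 2@1, Task 3@2, Task 5@5, Task 1@7, Task 4@7: d1:3  d2:4  d3:4  d4:4  d5:3  d6:3  d7:2  d8:2  d9:2  d10:1  d11:0 — peak 4.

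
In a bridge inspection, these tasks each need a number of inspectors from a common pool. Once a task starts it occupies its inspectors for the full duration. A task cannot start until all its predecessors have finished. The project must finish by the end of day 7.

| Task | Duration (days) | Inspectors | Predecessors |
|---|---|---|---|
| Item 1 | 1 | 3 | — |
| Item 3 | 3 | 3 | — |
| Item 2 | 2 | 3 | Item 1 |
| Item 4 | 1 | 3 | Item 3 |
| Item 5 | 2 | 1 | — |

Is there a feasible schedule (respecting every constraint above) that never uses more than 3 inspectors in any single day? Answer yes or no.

Total inspector-days = 23; over 7 days the average is 23/7 > 3, so some day must exceed 3.

no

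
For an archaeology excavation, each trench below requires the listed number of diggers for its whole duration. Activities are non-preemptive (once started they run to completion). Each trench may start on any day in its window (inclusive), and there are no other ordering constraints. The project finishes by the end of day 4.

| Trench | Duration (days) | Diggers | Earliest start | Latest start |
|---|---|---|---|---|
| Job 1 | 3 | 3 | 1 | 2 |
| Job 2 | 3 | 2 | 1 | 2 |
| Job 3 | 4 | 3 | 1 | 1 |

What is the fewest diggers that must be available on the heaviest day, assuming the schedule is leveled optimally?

Schedule Job 1@1, Job 2@1, Job 3@1: d1:8  d2:8  d3:8  d4:3 — peak 8.
No arrangement of the 4 feasible schedules does better.

8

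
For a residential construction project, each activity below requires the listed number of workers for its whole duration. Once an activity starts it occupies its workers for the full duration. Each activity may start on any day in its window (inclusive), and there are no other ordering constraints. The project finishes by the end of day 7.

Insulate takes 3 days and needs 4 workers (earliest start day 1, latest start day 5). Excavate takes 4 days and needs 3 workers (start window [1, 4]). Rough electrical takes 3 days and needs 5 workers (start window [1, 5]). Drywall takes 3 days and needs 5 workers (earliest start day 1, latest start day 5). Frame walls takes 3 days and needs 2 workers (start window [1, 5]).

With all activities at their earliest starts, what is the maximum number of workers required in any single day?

Early-start schedule: Insulate@1, Excavate@1, Rough electrical@1, Drywall@1, Frame walls@1.
Load per day: day 1: 19, day 2: 19, day 3: 19, day 4: 3, day 5: 0, day 6: 0, day 7: 0.
Peak is 19.

19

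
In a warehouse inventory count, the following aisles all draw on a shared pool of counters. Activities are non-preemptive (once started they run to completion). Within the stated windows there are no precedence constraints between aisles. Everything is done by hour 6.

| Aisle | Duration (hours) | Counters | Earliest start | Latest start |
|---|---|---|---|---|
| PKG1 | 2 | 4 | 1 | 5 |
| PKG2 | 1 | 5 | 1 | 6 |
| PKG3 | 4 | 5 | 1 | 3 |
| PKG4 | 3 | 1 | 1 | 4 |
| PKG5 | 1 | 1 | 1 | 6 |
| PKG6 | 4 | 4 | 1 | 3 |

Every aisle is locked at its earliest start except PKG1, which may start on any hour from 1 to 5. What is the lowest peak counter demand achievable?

PKG1@1: h1:20  h2:14  h3:10  h4:9  h5:0  h6:0 → peak 20
PKG1@2: h1:16  h2:14  h3:14  h4:9  h5:0  h6:0 → peak 16
PKG1@3: h1:16  h2:10  h3:14  h4:13  h5:0  h6:0 → peak 16
PKG1@4: h1:16  h2:10  h3:10  h4:13  h5:4  h6:0 → peak 16
PKG1@5: h1:16  h2:10  h3:10  h4:9  h5:4  h6:4 → peak 16
Best is PKG1@2, peak 16.

16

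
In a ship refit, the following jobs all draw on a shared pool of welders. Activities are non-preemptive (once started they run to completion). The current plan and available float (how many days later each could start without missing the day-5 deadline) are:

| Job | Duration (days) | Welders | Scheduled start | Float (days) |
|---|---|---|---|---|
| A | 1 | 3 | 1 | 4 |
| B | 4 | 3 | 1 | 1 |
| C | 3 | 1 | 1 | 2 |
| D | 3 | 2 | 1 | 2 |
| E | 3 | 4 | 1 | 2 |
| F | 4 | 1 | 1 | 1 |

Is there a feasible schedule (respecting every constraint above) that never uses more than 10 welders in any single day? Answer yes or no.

no

The minimum achievable peak is 11; 10 < 11, so no feasible schedule stays within the cap.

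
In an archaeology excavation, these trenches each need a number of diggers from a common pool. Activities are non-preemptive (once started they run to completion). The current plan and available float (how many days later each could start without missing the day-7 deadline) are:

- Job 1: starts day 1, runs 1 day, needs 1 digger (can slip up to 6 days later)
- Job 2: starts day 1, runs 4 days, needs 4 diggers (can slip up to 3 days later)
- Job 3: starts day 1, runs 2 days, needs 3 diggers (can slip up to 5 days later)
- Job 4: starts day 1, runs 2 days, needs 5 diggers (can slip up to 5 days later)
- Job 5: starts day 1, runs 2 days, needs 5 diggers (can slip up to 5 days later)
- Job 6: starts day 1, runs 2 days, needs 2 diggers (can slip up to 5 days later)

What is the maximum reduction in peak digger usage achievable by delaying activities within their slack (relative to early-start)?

11

Early-start peak: d1:20  d2:19  d3:4  d4:4  d5:0  d6:0  d7:0 ⇒ 20.
Leveled (Job 1@1, Job 2@1, Job 3@1, Job 4@3, Job 5@5, Job 6@5): d1:8  d2:7  d3:9  d4:9  d5:7  d6:7  d7:0 ⇒ 9.
Reduction 20 − 9 = 11.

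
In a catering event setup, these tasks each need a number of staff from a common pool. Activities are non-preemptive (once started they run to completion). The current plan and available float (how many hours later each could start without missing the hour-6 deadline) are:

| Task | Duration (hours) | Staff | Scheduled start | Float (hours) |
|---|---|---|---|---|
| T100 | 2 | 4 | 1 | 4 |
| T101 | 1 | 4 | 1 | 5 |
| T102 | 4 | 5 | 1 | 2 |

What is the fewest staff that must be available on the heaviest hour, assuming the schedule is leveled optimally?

Early-start (T100@1, T101@1, T102@1) gives peak 13: h1:13  h2:9  h3:5  h4:5  h5:0  h6:0.
Shift T102→3.
Schedule T100@1, T101@1, T102@3: h1:8  h2:4  h3:5  h4:5  h5:5  h6:5 — peak 8.

8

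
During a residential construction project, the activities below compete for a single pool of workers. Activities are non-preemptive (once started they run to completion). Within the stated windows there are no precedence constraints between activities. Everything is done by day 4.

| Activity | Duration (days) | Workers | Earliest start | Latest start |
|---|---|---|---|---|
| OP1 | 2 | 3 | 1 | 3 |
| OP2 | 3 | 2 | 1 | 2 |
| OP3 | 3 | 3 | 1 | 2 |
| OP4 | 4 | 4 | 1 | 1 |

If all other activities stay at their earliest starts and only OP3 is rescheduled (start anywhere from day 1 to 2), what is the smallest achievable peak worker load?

12

OP3@1: d1:12  d2:12  d3:9  d4:4 → peak 12
OP3@2: d1:9  d2:12  d3:9  d4:7 → peak 12
Best is OP3@1, peak 12.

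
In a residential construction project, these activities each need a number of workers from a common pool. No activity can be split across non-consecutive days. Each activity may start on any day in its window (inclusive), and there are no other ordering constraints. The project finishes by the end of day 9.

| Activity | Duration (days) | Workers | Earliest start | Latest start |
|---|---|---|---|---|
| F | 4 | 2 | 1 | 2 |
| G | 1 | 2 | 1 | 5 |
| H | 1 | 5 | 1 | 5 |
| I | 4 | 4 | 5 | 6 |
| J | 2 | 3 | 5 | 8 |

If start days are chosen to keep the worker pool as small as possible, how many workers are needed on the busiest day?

7

Early-start (F@1, G@1, H@1, I@5, J@5) gives peak 9: d1:9  d2:2  d3:2  d4:2  d5:7  d6:7  d7:4  d8:4  d9:0.
Shift H→2.
Schedule F@1, G@1, H@2, I@5, J@5: d1:4  d2:7  d3:2  d4:2  d5:7  d6:7  d7:4  d8:4  d9:0 — peak 7.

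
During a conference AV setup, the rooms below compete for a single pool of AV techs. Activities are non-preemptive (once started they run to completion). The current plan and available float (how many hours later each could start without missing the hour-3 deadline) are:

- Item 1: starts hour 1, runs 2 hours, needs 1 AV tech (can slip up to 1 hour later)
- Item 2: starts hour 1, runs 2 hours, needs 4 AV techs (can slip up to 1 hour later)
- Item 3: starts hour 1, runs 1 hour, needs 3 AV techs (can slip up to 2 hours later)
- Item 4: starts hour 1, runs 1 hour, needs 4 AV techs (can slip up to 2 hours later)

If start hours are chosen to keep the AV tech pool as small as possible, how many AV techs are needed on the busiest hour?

7

Early-start (Item 1@1, Item 2@1, Item 3@1, Item 4@1) gives peak 12: h1:12  h2:5  h3:0.
Shift Item 3→3, Item 4→3.
Schedule Item 1@1, Item 2@1, Item 3@3, Item 4@3: h1:5  h2:5  h3:7 — peak 7.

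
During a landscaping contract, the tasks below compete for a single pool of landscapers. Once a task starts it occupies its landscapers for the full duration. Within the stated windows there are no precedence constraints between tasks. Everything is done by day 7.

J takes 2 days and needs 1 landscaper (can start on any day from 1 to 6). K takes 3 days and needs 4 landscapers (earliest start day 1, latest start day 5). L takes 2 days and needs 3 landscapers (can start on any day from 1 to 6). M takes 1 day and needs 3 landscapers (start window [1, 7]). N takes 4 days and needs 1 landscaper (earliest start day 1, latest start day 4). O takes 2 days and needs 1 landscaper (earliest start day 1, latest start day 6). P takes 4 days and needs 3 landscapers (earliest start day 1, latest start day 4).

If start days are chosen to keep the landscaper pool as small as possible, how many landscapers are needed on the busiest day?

6

Early-start (J@1, K@1, L@1, M@1, N@1, O@1, P@1) gives peak 16: d1:16  d2:13  d3:8  d4:4  d5:0  d6:0  d7:0.
Shift L→5, M→7, O→3, P→4.
Schedule J@1, K@1, L@5, M@7, N@1, O@3, P@4: d1:6  d2:6  d3:6  d4:5  d5:6  d6:6  d7:6 — peak 6.
Total landscaper-days = 41 over 7 days ⇒ peak ≥ ⌈41/7⌉ = 6, so 6 is optimal.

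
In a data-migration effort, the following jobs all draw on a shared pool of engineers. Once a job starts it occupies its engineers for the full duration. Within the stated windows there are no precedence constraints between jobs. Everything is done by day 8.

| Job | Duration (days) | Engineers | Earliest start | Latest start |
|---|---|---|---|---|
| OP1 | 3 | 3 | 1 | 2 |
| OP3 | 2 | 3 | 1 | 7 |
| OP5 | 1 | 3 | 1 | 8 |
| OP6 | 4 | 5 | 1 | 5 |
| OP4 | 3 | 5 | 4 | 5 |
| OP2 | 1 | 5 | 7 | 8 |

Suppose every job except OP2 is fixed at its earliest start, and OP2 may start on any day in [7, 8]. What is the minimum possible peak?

OP2@7: d1:14  d2:11  d3:8  d4:10  d5:5  d6:5  d7:5  d8:0 → peak 14
OP2@8: d1:14  d2:11  d3:8  d4:10  d5:5  d6:5  d7:0  d8:5 → peak 14
Best is OP2@7, peak 14.

14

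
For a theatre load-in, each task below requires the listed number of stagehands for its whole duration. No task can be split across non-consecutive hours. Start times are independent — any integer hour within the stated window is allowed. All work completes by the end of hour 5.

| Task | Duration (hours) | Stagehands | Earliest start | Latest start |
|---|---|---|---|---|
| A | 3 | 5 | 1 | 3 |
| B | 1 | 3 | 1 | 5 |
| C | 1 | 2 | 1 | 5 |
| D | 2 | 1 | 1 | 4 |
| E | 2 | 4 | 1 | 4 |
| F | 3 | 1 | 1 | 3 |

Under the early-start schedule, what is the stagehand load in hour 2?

11

At early start, hour 2 has: A, D, E, F.
Demand: 5 + 1 + 4 + 1 = 11.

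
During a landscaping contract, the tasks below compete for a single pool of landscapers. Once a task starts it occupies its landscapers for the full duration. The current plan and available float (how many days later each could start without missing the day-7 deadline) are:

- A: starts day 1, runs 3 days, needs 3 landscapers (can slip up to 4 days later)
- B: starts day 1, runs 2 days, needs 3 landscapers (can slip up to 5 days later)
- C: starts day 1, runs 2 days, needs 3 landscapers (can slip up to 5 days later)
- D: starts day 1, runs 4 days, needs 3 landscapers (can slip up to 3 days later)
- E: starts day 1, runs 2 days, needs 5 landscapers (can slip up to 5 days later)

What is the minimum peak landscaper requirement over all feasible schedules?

Early-start (A@1, B@1, C@1, D@1, E@1) gives peak 17: d1:17  d2:17  d3:6  d4:3  d5:0  d6:0  d7:0.
Shift C→3, D→4, E→5.
Schedule A@1, B@1, C@3, D@4, E@5: d1:6  d2:6  d3:6  d4:6  d5:8  d6:8  d7:3 — peak 8.

8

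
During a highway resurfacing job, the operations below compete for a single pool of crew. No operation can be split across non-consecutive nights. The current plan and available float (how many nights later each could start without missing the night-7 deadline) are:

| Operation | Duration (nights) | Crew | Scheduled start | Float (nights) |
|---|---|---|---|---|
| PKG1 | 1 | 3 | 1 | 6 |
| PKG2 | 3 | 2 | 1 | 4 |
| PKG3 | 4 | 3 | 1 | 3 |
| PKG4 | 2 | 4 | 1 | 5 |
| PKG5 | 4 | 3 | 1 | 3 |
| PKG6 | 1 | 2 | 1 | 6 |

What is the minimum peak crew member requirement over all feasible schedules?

Early-start (PKG1@1, PKG2@1, PKG3@1, PKG4@1, PKG5@1, PKG6@1) gives peak 17: n1:17  n2:12  n3:8  n4:6  n5:0  n6:0  n7:0.
Shift PKG3→2, PKG4→6, PKG5→4.
Schedule PKG1@1, PKG2@1, PKG3@2, PKG4@6, PKG5@4, PKG6@1: n1:7  n2:5  n3:5  n4:6  n5:6  n6:7  n7:7 — peak 7.
Total crew member-nights = 43 over 7 nights ⇒ peak ≥ ⌈43/7⌉ = 7, so 7 is optimal.

7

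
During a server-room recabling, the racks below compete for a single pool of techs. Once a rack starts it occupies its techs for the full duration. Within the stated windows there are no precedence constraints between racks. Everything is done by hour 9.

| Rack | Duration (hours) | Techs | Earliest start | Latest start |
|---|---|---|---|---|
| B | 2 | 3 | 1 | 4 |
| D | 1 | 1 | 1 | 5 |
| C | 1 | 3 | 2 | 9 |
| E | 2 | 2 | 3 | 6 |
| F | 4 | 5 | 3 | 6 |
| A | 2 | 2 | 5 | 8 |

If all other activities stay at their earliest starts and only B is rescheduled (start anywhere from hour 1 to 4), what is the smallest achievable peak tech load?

7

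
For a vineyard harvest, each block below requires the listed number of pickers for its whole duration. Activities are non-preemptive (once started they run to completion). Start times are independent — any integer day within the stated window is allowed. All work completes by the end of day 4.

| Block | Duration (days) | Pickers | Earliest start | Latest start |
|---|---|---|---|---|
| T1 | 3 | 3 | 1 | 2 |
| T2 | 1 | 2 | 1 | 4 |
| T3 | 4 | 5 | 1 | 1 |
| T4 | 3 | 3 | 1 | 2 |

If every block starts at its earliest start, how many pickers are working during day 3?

11

At early start, day 3 has: T1, T3, T4.
Demand: 3 + 5 + 3 = 11.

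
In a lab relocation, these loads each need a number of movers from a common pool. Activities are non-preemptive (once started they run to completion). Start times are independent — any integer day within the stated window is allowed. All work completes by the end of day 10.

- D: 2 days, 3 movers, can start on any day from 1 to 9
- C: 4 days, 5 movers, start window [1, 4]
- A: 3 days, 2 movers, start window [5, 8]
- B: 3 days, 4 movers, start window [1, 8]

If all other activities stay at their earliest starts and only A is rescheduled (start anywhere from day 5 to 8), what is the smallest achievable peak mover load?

12

A@5: d1:12  d2:12  d3:9  d4:5  d5:2  d6:2  d7:2  d8:0  d9:0  d10:0 → peak 12
A@6: d1:12  d2:12  d3:9  d4:5  d5:0  d6:2  d7:2  d8:2  d9:0  d10:0 → peak 12
A@7: d1:12  d2:12  d3:9  d4:5  d5:0  d6:0  d7:2  d8:2  d9:2  d10:0 → peak 12
A@8: d1:12  d2:12  d3:9  d4:5  d5:0  d6:0  d7:0  d8:2  d9:2  d10:2 → peak 12
Best is A@5, peak 12.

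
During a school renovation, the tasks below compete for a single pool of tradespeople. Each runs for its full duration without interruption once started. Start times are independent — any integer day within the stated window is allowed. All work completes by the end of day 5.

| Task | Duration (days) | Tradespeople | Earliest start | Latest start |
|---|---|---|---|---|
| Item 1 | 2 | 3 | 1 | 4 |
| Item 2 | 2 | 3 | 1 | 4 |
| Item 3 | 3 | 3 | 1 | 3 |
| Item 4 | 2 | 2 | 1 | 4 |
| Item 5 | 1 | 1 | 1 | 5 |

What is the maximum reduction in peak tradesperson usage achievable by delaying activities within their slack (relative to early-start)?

Early-start peak: d1:12  d2:11  d3:3  d4:0  d5:0 ⇒ 12.
Leveled (Item 1@1, Item 2@1, Item 3@3, Item 4@3, Item 5@3): d1:6  d2:6  d3:6  d4:5  d5:3 ⇒ 6.
Reduction 12 − 6 = 6.

6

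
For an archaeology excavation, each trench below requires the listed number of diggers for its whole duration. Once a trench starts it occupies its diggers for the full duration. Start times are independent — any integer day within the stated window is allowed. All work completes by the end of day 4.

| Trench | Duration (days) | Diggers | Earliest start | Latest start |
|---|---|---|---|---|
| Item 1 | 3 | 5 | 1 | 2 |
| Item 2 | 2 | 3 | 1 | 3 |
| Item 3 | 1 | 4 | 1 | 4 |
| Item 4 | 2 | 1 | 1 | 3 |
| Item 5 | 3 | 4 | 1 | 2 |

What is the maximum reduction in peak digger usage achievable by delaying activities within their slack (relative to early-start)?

Early-start peak: d1:17  d2:13  d3:9  d4:0 ⇒ 17.
Leveled (Item 1@1, Item 2@1, Item 3@1, Item 4@3, Item 5@2): d1:12  d2:12  d3:10  d4:5 ⇒ 12.
Reduction 17 − 12 = 5.

5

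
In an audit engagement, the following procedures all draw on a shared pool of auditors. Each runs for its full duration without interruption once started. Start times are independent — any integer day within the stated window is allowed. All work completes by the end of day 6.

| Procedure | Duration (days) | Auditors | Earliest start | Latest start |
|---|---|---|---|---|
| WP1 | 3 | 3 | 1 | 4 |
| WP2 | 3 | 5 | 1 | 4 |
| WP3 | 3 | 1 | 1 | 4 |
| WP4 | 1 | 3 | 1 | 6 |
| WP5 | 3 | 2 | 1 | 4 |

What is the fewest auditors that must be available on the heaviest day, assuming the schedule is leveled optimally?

Early-start (WP1@1, WP2@1, WP3@1, WP4@1, WP5@1) gives peak 14: d1:14  d2:11  d3:11  d4:0  d5:0  d6:0.
Shift WP2→4, WP5→2.
Schedule WP1@1, WP2@4, WP3@1, WP4@1, WP5@2: d1:7  d2:6  d3:6  d4:7  d5:5  d6:5 — peak 7.

7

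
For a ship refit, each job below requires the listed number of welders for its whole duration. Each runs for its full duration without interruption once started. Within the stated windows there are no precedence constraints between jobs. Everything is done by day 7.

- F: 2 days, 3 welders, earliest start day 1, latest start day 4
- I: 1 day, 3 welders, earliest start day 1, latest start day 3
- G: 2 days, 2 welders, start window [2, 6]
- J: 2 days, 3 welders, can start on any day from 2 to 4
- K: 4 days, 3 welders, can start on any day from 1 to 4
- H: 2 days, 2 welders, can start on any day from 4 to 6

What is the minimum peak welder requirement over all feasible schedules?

6

Early-start (F@1, I@1, G@2, J@2, K@1, H@4) gives peak 11: d1:9  d2:11  d3:8  d4:5  d5:2  d6:0  d7:0.
Shift J→3, K→4, H→5.
Schedule F@1, I@1, G@2, J@3, K@4, H@5: d1:6  d2:5  d3:5  d4:6  d5:5  d6:5  d7:3 — peak 6.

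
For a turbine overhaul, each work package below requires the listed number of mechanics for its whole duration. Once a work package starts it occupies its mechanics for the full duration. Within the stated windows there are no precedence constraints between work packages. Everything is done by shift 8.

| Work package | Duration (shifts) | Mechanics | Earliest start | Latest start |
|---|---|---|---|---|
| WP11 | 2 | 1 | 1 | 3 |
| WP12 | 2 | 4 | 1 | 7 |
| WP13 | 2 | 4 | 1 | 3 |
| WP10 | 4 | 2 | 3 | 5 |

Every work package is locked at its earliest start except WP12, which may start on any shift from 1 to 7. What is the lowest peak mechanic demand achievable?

5

WP12@1: s1:9  s2:9  s3:2  s4:2  s5:2  s6:2  s7:0  s8:0 → peak 9
WP12@2: s1:5  s2:9  s3:6  s4:2  s5:2  s6:2  s7:0  s8:0 → peak 9
WP12@3: s1:5  s2:5  s3:6  s4:6  s5:2  s6:2  s7:0  s8:0 → peak 6
WP12@4: s1:5  s2:5  s3:2  s4:6  s5:6  s6:2  s7:0  s8:0 → peak 6
WP12@5: s1:5  s2:5  s3:2  s4:2  s5:6  s6:6  s7:0  s8:0 → peak 6
WP12@6: s1:5  s2:5  s3:2  s4:2  s5:2  s6:6  s7:4  s8:0 → peak 6
WP12@7: s1:5  s2:5  s3:2  s4:2  s5:2  s6:2  s7:4  s8:4 → peak 5
Best is WP12@7, peak 5.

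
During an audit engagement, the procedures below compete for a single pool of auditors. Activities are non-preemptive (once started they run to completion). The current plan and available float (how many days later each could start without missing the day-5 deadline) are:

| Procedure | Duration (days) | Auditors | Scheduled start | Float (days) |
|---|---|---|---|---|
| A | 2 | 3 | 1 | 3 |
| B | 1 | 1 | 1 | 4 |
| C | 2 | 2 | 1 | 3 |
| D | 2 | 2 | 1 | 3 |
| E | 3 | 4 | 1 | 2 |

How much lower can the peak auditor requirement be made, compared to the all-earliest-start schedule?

6

Early-start peak: d1:12  d2:11  d3:4  d4:0  d5:0 ⇒ 12.
Leveled (A@1, B@1, C@1, D@3, E@3): d1:6  d2:5  d3:6  d4:6  d5:4 ⇒ 6.
Reduction 12 − 6 = 6.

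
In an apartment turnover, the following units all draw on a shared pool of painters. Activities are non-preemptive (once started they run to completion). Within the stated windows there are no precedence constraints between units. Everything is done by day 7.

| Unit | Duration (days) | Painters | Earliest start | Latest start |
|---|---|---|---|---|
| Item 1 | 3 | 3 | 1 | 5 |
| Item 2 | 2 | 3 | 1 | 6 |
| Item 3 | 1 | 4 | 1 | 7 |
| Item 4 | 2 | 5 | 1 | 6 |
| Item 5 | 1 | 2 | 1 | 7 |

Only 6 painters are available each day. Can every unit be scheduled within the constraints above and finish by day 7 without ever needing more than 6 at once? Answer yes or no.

Schedule Item 1@1, Item 2@1, Item 3@4, Item 4@5, Item 5@3: d1:6  d2:6  d3:5  d4:4  d5:5  d6:5  d7:0 — peak 6 ≤ 6.

yes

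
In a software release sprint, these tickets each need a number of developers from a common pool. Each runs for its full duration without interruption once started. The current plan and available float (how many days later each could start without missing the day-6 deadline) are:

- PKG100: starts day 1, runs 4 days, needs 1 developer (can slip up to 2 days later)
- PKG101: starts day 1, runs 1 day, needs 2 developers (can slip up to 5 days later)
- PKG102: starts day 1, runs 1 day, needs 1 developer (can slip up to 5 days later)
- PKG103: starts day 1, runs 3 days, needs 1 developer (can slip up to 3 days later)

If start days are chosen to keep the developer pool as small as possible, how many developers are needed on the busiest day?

2

Early-start (PKG100@1, PKG101@1, PKG102@1, PKG103@1) gives peak 5: d1:5  d2:2  d3:2  d4:1  d5:0  d6:0.
Shift PKG101→5, PKG103→2.
Schedule PKG100@1, PKG101@5, PKG102@1, PKG103@2: d1:2  d2:2  d3:2  d4:2  d5:2  d6:0 — peak 2.
Total developer-days = 10 over 6 days ⇒ peak ≥ ⌈10/6⌉ = 2, so 2 is optimal.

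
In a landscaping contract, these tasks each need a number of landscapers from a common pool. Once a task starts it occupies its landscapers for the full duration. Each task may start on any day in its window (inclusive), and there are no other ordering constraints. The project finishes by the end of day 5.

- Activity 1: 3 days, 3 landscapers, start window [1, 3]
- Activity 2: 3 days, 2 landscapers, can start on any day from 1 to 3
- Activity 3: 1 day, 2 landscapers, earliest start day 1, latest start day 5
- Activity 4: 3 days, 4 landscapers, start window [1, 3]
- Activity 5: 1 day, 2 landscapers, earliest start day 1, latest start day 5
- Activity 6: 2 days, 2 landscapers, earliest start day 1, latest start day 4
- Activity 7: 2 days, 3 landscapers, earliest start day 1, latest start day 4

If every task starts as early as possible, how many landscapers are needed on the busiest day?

Early-start schedule: Activity 1@1, Activity 2@1, Activity 3@1, Activity 4@1, Activity 5@1, Activity 6@1, Activity 7@1.
Load per day: day 1: 18, day 2: 14, day 3: 9, day 4: 0, day 5: 0.
Peak is 18.

18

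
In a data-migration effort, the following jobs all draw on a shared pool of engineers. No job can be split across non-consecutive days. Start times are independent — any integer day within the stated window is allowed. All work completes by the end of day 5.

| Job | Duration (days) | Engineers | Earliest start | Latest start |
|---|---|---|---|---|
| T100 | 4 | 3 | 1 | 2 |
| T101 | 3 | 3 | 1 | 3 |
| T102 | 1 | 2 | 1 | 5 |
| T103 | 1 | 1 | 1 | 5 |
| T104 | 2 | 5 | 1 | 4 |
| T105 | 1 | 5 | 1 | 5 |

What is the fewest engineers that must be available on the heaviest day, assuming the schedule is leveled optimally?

8

Early-start (T100@1, T101@1, T102@1, T103@1, T104@1, T105@1) gives peak 19: d1:19  d2:11  d3:6  d4:3  d5:0.
Shift T101→3, T102→3, T103→4, T105→5.
Schedule T100@1, T101@3, T102@3, T103@4, T104@1, T105@5: d1:8  d2:8  d3:8  d4:7  d5:8 — peak 8.
Total engineer-days = 39 over 5 days ⇒ peak ≥ ⌈39/5⌉ = 8, so 8 is optimal.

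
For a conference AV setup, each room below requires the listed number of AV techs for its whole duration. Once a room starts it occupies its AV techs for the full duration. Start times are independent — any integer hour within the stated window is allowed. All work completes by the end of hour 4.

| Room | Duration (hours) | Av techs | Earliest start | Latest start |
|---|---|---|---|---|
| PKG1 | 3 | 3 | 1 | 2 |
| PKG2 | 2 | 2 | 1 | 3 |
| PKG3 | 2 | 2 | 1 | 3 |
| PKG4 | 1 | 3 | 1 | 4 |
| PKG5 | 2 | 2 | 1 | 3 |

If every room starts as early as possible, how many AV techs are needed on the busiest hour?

12

Early-start schedule: PKG1@1, PKG2@1, PKG3@1, PKG4@1, PKG5@1.
Load per hour: hour 1: 12, hour 2: 9, hour 3: 3, hour 4: 0.
Peak is 12.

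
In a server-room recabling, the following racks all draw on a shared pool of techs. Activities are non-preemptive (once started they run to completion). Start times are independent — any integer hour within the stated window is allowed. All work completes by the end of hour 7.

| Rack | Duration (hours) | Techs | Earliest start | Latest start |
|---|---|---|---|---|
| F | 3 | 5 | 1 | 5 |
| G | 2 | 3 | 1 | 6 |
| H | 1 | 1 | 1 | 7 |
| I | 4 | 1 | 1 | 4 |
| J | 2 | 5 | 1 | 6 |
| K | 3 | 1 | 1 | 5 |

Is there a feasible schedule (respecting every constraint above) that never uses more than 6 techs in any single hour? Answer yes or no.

Schedule F@1, G@4, H@1, I@2, J@6, K@4: h1:6  h2:6  h3:6  h4:5  h5:5  h6:6  h7:5 — peak 6 ≤ 6.

yes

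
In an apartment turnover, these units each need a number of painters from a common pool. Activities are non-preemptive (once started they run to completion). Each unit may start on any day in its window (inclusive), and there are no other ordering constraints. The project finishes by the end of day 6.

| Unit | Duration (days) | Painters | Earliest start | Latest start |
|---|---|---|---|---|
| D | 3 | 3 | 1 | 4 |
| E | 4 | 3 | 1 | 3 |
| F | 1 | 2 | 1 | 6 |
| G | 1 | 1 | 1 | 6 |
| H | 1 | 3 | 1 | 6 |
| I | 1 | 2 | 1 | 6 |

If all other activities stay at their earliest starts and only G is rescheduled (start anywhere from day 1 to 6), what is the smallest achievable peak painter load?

13

G@1: d1:14  d2:6  d3:6  d4:3  d5:0  d6:0 → peak 14
G@2: d1:13  d2:7  d3:6  d4:3  d5:0  d6:0 → peak 13
G@3: d1:13  d2:6  d3:7  d4:3  d5:0  d6:0 → peak 13
G@4: d1:13  d2:6  d3:6  d4:4  d5:0  d6:0 → peak 13
G@5: d1:13  d2:6  d3:6  d4:3  d5:1  d6:0 → peak 13
G@6: d1:13  d2:6  d3:6  d4:3  d5:0  d6:1 → peak 13
Best is G@2, peak 13.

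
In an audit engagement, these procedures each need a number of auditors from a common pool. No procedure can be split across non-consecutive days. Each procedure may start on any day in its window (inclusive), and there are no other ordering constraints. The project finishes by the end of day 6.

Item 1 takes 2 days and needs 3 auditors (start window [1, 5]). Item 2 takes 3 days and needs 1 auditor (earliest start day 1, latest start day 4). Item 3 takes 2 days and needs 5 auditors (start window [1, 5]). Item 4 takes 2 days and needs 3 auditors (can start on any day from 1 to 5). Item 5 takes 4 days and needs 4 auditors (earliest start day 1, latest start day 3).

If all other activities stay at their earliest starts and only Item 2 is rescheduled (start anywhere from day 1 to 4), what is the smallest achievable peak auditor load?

15

Item 2@1: d1:16  d2:16  d3:5  d4:4  d5:0  d6:0 → peak 16
Item 2@2: d1:15  d2:16  d3:5  d4:5  d5:0  d6:0 → peak 16
Item 2@3: d1:15  d2:15  d3:5  d4:5  d5:1  d6:0 → peak 15
Item 2@4: d1:15  d2:15  d3:4  d4:5  d5:1  d6:1 → peak 15
Best is Item 2@3, peak 15.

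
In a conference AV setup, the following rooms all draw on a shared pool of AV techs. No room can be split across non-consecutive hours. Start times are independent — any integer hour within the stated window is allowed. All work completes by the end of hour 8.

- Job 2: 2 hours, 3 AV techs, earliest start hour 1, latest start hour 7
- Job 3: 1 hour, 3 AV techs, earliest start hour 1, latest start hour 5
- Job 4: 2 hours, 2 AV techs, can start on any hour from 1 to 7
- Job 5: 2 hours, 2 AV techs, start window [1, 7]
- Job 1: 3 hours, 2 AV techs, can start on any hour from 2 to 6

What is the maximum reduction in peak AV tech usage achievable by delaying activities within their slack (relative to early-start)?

6

Early-start peak: h1:10  h2:9  h3:2  h4:2  h5:0  h6:0  h7:0  h8:0 ⇒ 10.
Leveled (Job 2@1, Job 3@3, Job 4@4, Job 5@4, Job 1@6): h1:3  h2:3  h3:3  h4:4  h5:4  h6:2  h7:2  h8:2 ⇒ 4.
Reduction 10 − 4 = 6.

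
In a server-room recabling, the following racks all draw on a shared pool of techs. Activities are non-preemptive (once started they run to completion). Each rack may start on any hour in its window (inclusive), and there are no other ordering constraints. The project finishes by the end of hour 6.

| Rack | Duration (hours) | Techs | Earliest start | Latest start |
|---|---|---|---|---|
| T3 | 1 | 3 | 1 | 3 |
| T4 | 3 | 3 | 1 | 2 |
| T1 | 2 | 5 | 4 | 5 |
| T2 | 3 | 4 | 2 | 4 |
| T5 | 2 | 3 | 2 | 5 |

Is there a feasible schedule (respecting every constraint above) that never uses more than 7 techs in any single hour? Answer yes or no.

The minimum achievable peak is 8; 7 < 8, so no feasible schedule stays within the cap.

no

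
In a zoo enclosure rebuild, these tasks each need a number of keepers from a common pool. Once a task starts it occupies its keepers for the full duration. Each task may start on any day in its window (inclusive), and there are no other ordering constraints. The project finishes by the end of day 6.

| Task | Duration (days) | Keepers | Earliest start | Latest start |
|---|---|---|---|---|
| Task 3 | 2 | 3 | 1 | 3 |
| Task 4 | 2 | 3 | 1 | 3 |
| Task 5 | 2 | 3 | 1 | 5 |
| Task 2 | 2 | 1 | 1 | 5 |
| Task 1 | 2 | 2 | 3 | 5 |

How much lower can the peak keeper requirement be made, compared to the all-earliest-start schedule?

5

Early-start peak: d1:10  d2:10  d3:2  d4:2  d5:0  d6:0 ⇒ 10.
Leveled (Task 3@1, Task 4@3, Task 5@5, Task 2@1, Task 1@3): d1:4  d2:4  d3:5  d4:5  d5:3  d6:3 ⇒ 5.
Reduction 10 − 5 = 5.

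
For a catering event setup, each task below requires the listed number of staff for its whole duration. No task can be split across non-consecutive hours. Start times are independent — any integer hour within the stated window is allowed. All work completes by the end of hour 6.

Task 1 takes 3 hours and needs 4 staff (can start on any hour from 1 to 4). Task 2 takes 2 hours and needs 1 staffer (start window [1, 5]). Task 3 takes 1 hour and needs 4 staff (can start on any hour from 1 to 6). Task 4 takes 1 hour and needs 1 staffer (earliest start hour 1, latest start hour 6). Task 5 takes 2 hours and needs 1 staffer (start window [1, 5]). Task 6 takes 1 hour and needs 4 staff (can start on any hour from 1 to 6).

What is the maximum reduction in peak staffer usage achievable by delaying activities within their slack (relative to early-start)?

10

Early-start peak: h1:15  h2:6  h3:4  h4:0  h5:0  h6:0 ⇒ 15.
Leveled (Task 1@1, Task 2@1, Task 3@4, Task 4@3, Task 5@4, Task 6@5): h1:5  h2:5  h3:5  h4:5  h5:5  h6:0 ⇒ 5.
Reduction 15 − 5 = 10.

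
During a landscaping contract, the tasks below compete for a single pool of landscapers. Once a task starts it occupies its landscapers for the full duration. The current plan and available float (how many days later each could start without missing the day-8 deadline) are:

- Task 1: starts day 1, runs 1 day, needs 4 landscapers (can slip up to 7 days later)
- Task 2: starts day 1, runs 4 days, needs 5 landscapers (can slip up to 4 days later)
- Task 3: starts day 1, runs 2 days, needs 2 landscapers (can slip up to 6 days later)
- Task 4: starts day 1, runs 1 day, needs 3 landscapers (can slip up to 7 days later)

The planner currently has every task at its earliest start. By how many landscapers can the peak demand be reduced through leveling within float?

9

Early-start peak: d1:14  d2:7  d3:5  d4:5  d5:0  d6:0  d7:0  d8:0 ⇒ 14.
Leveled (Task 1@1, Task 2@2, Task 3@6, Task 4@6): d1:4  d2:5  d3:5  d4:5  d5:5  d6:5  d7:2  d8:0 ⇒ 5.
Reduction 14 − 5 = 9.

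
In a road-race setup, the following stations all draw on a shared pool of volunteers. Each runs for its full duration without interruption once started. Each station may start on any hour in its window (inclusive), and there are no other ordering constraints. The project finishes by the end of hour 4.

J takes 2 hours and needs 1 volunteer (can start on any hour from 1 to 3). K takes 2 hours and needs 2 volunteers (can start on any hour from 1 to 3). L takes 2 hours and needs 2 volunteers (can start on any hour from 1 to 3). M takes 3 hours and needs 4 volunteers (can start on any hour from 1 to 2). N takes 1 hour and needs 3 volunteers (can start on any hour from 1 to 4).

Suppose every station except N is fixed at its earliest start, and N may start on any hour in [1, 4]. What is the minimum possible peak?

9

N@1: h1:12  h2:9  h3:4  h4:0 → peak 12
N@2: h1:9  h2:12  h3:4  h4:0 → peak 12
N@3: h1:9  h2:9  h3:7  h4:0 → peak 9
N@4: h1:9  h2:9  h3:4  h4:3 → peak 9
Best is N@3, peak 9.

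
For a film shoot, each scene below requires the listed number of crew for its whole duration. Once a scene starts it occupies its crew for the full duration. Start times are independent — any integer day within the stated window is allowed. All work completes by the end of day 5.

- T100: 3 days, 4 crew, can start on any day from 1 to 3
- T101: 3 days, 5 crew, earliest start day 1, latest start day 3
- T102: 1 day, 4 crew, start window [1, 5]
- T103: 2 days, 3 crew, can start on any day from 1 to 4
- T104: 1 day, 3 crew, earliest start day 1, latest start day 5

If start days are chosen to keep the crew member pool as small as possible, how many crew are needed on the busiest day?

9

Early-start (T100@1, T101@1, T102@1, T103@1, T104@1) gives peak 19: d1:19  d2:12  d3:9  d4:0  d5:0.
Shift T102→4, T103→4, T104→5.
Schedule T100@1, T101@1, T102@4, T103@4, T104@5: d1:9  d2:9  d3:9  d4:7  d5:6 — peak 9.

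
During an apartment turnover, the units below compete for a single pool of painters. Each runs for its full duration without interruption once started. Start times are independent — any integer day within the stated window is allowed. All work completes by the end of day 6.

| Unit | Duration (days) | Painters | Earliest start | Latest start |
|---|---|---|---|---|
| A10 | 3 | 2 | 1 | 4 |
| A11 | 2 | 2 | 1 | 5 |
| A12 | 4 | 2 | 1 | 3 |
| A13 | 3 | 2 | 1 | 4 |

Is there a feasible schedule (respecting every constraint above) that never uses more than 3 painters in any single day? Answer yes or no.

Total painter-days = 24; over 6 days the average is 24/6 > 3, so some day must exceed 3.

no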